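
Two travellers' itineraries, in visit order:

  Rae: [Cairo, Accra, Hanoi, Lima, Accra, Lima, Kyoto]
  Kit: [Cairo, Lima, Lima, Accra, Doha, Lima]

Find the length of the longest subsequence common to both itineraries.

4

Pick Cairo [1,1], Lima [4,3], Accra [5,4], Lima [6,6]; all 4 stops appear in both, in order. dp[7][6] = 4 confirms this is the maximum.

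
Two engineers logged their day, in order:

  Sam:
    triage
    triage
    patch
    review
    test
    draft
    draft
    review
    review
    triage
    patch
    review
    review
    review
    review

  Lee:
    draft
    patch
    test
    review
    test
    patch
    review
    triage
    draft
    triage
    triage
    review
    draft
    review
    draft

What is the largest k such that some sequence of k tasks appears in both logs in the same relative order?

One common subsequence of length 7: patch [3,2] → review [4,4] → test [5,5] → draft [6,9] → triage [10,11] → review [12,12] → review [13,14]. dp[15][15] = 7 confirms this is the maximum.

7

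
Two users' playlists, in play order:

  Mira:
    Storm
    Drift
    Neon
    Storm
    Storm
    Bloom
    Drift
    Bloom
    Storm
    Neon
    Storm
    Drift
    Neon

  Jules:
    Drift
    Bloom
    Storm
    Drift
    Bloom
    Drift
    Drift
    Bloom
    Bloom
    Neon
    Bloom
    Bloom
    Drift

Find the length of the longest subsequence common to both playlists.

One common subsequence of length 7: Storm (Mira #1, Jules #3) → Drift (Mira #2, Jules #4) → Bloom (Mira #6, Jules #5) → Drift (Mira #7, Jules #7) → Bloom (Mira #8, Jules #9) → Neon (Mira #10, Jules #10) → Drift (Mira #12, Jules #13), and the DP table's final entry dp[13][13] is also 7, so no common subsequence is longer.

7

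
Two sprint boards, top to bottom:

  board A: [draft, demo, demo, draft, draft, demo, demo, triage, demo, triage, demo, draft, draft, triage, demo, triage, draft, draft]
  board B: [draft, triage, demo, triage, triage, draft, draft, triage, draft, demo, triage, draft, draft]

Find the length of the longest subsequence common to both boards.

11

Match draft (board A #1, board B #1), demo (board A #7, board B #3), triage (board A #8, board B #4), triage (board A #10, board B #5), draft (board A #12, board B #6), draft (board A #13, board B #7), triage (board A #14, board B #8), demo (board A #15, board B #10), triage (board A #16, board B #11), draft (board A #17, board B #12), draft (board A #18, board B #13) — 11 tasks in the same relative order in both. The LCS DP gives dp[18][13] = 11, so this is optimal.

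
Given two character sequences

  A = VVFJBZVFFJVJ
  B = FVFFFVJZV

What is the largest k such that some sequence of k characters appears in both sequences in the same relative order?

Taking V [2,2], then F [3,3], then F [8,4], then F [9,5], then J [10,7], then V [11,9] gives a common subsequence of length 6, and the DP table's final entry dp[12][9] is also 6, so no common subsequence is longer.

6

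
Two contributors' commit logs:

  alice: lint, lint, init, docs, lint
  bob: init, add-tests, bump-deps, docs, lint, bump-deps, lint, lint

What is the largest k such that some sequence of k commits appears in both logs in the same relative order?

3

Taking lint (alice #1, bob #5), lint (alice #2, bob #7), lint (alice #5, bob #8) gives a common subsequence of length 3. The LCS DP gives dp[5][8] = 3, so this is optimal.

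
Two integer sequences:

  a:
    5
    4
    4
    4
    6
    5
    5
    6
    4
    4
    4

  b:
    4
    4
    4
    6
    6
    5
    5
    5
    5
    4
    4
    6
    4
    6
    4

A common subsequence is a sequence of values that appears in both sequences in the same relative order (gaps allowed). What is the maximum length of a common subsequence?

9

Match 4 (a #2, b #1); then 4 (a #3, b #2); then 4 (a #4, b #3); then 6 (a #5, b #5); then 5 (a #6, b #8); then 5 (a #7, b #9); then 6 (a #8, b #12); then 4 (a #9, b #13); then 4 (a #11, b #15) — 9 values in the same relative order in both, and the DP table's final entry dp[11][15] is also 9, so no common subsequence is longer.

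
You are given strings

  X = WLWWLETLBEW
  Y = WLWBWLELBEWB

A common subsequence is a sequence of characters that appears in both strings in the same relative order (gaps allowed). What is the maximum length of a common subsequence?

10

Pick W at X[1]=Y[1], then L at X[2]=Y[2], then W at X[3]=Y[3], then W at X[4]=Y[5], then L at X[5]=Y[6], then E at X[6]=Y[7], then L at X[8]=Y[8], then B at X[9]=Y[9], then E at X[10]=Y[10], then W at X[11]=Y[11]; all 10 characters appear in both, in order. dp[11][12] = 10 confirms this is the maximum.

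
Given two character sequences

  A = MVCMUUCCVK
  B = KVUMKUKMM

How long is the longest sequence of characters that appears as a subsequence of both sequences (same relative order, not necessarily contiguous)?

4

Taking V at A[2]=B[2], M at A[4]=B[4], U at A[6]=B[6], K at A[10]=B[7] gives a common subsequence of length 4. Since dp[10][9] = 4, nothing longer is possible.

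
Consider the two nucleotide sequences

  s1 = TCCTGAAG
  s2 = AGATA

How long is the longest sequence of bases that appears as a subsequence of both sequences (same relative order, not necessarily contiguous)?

Match G [5,2]; then A [6,3]; then A [7,5] — 3 bases in the same relative order in both, and the DP table's final entry dp[8][5] is also 3, so no common subsequence is longer.

3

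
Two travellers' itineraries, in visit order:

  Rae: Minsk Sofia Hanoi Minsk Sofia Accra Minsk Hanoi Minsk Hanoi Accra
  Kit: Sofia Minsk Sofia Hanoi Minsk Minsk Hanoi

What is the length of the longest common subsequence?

Pick Minsk (Rae #1, Kit #2), then Sofia (Rae #2, Kit #3), then Hanoi (Rae #3, Kit #4), then Minsk (Rae #7, Kit #5), then Minsk (Rae #9, Kit #6), then Hanoi (Rae #10, Kit #7); all 6 stops appear in both, in order. Since dp[11][7] = 6, nothing longer is possible.

6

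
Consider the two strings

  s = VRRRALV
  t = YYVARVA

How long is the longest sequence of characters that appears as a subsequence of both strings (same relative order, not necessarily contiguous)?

Let dp[i][j] be the LCS length of the first i characters of s and the first j characters of t. dp[i][j] = dp[i-1][j-1]+1 when the i-th and j-th characters match, else max(dp[i-1][j], dp[i][j-1]).
    ·  Y  Y  V  A  R  V  A
 ·  0  0  0  0  0  0  0  0
 V  0  0  0  1  1  1  1  1
 R  0  0  0  1  1  2  2  2
 R  0  0  0  1  1  2  2  2
 R  0  0  0  1  1  2  2  2
 A  0  0  0  1  2  2  2  3
 L  0  0  0  1  2  2  2  3
 V  0  0  0  1  2  2  3  3
dp[7][7] = 3. One LCS (by backtracking along matches): VRA.

3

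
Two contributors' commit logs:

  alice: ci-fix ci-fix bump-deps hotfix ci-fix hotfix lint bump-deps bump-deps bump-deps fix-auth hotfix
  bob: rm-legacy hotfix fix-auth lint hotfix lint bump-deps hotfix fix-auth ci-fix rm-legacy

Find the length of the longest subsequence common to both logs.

5

Match hotfix [4,2], hotfix [6,5], lint [7,6], bump-deps [8,7], fix-auth [11,9] — 5 commits in the same relative order in both, and the DP table's final entry dp[12][11] is also 5, so no common subsequence is longer.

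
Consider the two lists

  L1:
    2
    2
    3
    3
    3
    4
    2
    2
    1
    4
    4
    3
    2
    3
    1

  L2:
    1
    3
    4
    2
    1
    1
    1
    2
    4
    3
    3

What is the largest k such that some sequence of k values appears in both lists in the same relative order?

7

One common subsequence of length 7: 3 (L1 #5, L2 #2) → 4 (L1 #6, L2 #3) → 2 (L1 #7, L2 #4) → 2 (L1 #8, L2 #8) → 4 (L1 #11, L2 #9) → 3 (L1 #12, L2 #10) → 3 (L1 #14, L2 #11). dp[15][11] = 7 confirms this is the maximum.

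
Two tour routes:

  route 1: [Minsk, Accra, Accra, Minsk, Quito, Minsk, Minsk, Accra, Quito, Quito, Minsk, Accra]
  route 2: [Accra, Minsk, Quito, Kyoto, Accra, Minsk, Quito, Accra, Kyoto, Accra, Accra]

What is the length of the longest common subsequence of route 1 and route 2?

6

Match Minsk at route 1[1]=route 2[2], then Accra at route 1[3]=route 2[5], then Minsk at route 1[4]=route 2[6], then Quito at route 1[5]=route 2[7], then Accra at route 1[8]=route 2[10], then Accra at route 1[12]=route 2[11] — 6 stops in the same relative order in both, and the DP table's final entry dp[12][11] is also 6, so no common subsequence is longer.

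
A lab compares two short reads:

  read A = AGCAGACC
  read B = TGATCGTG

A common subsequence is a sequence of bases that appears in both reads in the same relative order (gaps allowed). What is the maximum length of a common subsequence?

Let dp[i][j] be the LCS length of the first i bases of read A and the first j bases of read B. dp[i][j] = dp[i-1][j-1]+1 when the i-th and j-th bases match, else max(dp[i-1][j], dp[i][j-1]).
    ·  T  G  A  T  C  G  T  G
 ·  0  0  0  0  0  0  0  0  0
 A  0  0  0  1  1  1  1  1  1
 G  0  0  1  1  1  1  2  2  2
 C  0  0  1  1  1  2  2  2  2
 A  0  0  1  2  2  2  2  2  2
 G  0  0  1  2  2  2  3  3  3
 A  0  0  1  2  2  2  3  3  3
 C  0  0  1  2  2  3  3  3  3
 C  0  0  1  2  2  3  3  3  3
dp[8][8] = 3. One LCS (by backtracking along matches): AGG.

3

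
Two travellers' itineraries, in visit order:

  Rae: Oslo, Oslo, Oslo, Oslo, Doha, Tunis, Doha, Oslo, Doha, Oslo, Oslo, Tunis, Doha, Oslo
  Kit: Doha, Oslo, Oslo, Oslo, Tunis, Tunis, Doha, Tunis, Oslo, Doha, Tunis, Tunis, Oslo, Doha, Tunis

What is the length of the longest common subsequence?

Pick Oslo (Rae #1, Kit #2); then Oslo (Rae #2, Kit #3); then Oslo (Rae #3, Kit #4); then Oslo (Rae #4, Kit #9); then Doha (Rae #5, Kit #10); then Tunis (Rae #6, Kit #12); then Oslo (Rae #8, Kit #13); then Doha (Rae #9, Kit #14); then Tunis (Rae #12, Kit #15); all 9 stops appear in both, in order. Since dp[14][15] = 9, nothing longer is possible.

9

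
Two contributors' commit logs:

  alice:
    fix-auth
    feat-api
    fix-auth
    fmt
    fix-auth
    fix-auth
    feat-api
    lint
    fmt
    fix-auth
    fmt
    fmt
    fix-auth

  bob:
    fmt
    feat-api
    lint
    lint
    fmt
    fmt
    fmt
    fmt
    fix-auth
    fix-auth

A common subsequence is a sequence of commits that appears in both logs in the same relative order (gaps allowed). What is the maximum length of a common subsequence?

7

Match fmt [4,1] → feat-api [7,2] → lint [8,4] → fmt [9,6] → fmt [11,7] → fmt [12,8] → fix-auth [13,10] — 7 commits in the same relative order in both, and the DP table's final entry dp[13][10] is also 7, so no common subsequence is longer.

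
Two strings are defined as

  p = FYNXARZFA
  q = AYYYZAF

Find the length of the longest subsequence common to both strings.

Match Y (p #2, q #4); then A (p #5, q #6); then F (p #8, q #7) — 3 characters in the same relative order in both. The LCS DP gives dp[9][7] = 3, so this is optimal.

3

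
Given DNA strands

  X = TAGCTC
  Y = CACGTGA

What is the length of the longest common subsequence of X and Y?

Pick A [2,2], G [3,4], T [5,5]; all 3 bases appear in both, in order. Since dp[6][7] = 3, nothing longer is possible.

3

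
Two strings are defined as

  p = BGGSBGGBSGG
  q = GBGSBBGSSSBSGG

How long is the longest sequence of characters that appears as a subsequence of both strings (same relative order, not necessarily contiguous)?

Pick B [1,2], then G [3,3], then S [4,4], then B [5,6], then G [6,7], then B [8,11], then S [9,12], then G [10,13], then G [11,14]; all 9 characters appear in both, in order. Since dp[11][14] = 9, nothing longer is possible.

9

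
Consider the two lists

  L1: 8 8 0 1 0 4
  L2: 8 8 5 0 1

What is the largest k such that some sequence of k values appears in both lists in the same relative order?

One common subsequence of length 4: 8 (L1 #1, L2 #1) → 8 (L1 #2, L2 #2) → 0 (L1 #3, L2 #4) → 1 (L1 #4, L2 #5). The LCS DP gives dp[6][5] = 4, so this is optimal.

4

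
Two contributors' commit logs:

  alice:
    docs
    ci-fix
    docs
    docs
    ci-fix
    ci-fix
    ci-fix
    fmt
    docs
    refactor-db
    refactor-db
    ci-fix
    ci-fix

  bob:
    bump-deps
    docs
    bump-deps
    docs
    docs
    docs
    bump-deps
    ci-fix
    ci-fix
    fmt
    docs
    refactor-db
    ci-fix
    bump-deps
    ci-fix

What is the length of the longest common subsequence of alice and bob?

10

Pick docs at alice[1]=bob[4]; then docs at alice[3]=bob[5]; then docs at alice[4]=bob[6]; then ci-fix at alice[6]=bob[8]; then ci-fix at alice[7]=bob[9]; then fmt at alice[8]=bob[10]; then docs at alice[9]=bob[11]; then refactor-db at alice[11]=bob[12]; then ci-fix at alice[12]=bob[13]; then ci-fix at alice[13]=bob[15]; all 10 commits appear in both, in order. The LCS DP gives dp[13][15] = 10, so this is optimal.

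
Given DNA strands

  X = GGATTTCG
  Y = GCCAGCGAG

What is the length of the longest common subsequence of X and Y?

4

Let dp[i][j] be the LCS length of the first i bases of X and the first j bases of Y. dp[i][j] = dp[i-1][j-1]+1 when the i-th and j-th bases match, else max(dp[i-1][j], dp[i][j-1]).
    ·  G  C  C  A  G  C  G  A  G
 ·  0  0  0  0  0  0  0  0  0  0
 G  0  1  1  1  1  1  1  1  1  1
 G  0  1  1  1  1  2  2  2  2  2
 A  0  1  1  1  2  2  2  2  3  3
 T  0  1  1  1  2  2  2  2  3  3
 T  0  1  1  1  2  2  2  2  3  3
 T  0  1  1  1  2  2  2  2  3  3
 C  0  1  2  2  2  2  3  3  3  3
 G  0  1  2  2  2  3  3  4  4  4
dp[8][9] = 4. One LCS (by backtracking along matches): GGAG.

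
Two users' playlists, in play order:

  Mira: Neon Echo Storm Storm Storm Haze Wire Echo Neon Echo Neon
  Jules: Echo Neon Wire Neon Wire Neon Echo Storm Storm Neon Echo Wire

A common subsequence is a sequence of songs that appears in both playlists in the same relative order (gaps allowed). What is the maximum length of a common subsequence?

Pick Neon (Mira #1, Jules #6), then Echo (Mira #2, Jules #7), then Storm (Mira #4, Jules #8), then Storm (Mira #5, Jules #9), then Neon (Mira #9, Jules #10), then Echo (Mira #10, Jules #11); all 6 songs appear in both, in order. Since dp[11][12] = 6, nothing longer is possible.

6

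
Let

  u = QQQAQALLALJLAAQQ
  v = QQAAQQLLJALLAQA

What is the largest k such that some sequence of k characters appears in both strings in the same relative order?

11

Match Q (u #1, v #1); then Q (u #2, v #2); then Q (u #3, v #5); then Q (u #5, v #6); then L (u #7, v #7); then L (u #8, v #8); then A (u #9, v #10); then L (u #10, v #11); then L (u #12, v #12); then A (u #13, v #13); then A (u #14, v #15) — 11 characters in the same relative order in both. dp[16][15] = 11 confirms this is the maximum.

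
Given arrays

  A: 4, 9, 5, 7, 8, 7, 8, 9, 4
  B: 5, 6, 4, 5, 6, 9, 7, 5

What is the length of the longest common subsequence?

3

Let dp[i][j] be the LCS length of the first i values of A and the first j values of B. dp[i][j] = dp[i-1][j-1]+1 when the i-th and j-th values match, else max(dp[i-1][j], dp[i][j-1]).
    ·  5  6  4  5  6  9  7  5
 ·  0  0  0  0  0  0  0  0  0
 4  0  0  0  1  1  1  1  1  1
 9  0  0  0  1  1  1  2  2  2
 5  0  1  1  1  2  2  2  2  3
 7  0  1  1  1  2  2  2  3  3
 8  0  1  1  1  2  2  2  3  3
 7  0  1  1  1  2  2  2  3  3
 8  0  1  1  1  2  2  2  3  3
 9  0  1  1  1  2  2  3  3  3
 4  0  1  1  2  2  2  3  3  3
dp[9][8] = 3. One LCS (by backtracking along matches): 4, 9, 5.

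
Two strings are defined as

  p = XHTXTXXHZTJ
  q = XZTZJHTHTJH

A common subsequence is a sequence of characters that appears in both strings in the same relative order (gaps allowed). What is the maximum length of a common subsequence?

Pick X [1,1]; then H [2,6]; then T [5,7]; then H [8,8]; then T [10,9]; then J [11,10]; all 6 characters appear in both, in order. Since dp[11][11] = 6, nothing longer is possible.

6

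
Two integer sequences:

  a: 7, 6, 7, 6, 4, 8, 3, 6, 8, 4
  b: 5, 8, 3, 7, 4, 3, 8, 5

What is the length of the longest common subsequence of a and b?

4

One common subsequence of length 4: 7 at a[3]=b[4], 4 at a[5]=b[5], 3 at a[7]=b[6], 8 at a[9]=b[7]. dp[10][8] = 4 confirms this is the maximum.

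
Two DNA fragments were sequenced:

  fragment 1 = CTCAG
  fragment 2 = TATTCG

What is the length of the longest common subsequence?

Match T [2,4], C [3,5], G [5,6] — 3 bases in the same relative order in both. The LCS DP gives dp[5][6] = 3, so this is optimal.

3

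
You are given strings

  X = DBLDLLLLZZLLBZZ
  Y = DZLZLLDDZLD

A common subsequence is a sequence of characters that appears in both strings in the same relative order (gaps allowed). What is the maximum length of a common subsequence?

Match D [1,1], L [3,3], L [5,5], L [6,6], Z [10,9], L [11,10] — 6 characters in the same relative order in both. The LCS DP gives dp[15][11] = 6, so this is optimal.

6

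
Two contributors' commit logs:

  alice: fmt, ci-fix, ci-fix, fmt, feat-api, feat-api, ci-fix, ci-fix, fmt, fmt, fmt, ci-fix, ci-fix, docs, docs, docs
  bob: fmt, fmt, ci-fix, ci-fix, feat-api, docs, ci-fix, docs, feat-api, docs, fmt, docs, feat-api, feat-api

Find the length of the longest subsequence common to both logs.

Match fmt at alice[1]=bob[2], then ci-fix at alice[2]=bob[3], then ci-fix at alice[3]=bob[4], then feat-api at alice[5]=bob[5], then ci-fix at alice[13]=bob[7], then docs at alice[14]=bob[8], then docs at alice[15]=bob[10], then docs at alice[16]=bob[12] — 8 commits in the same relative order in both. dp[16][14] = 8 confirms this is the maximum.

8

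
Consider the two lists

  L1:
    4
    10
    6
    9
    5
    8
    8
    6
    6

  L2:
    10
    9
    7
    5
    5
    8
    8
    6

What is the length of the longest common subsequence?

6

Let dp[i][j] be the LCS length of the first i values of L1 and the first j values of L2. dp[i][j] = dp[i-1][j-1]+1 when the i-th and j-th values match, else max(dp[i-1][j], dp[i][j-1]).
    · 10  9  7  5  5  8  8  6
 ·  0  0  0  0  0  0  0  0  0
 4  0  0  0  0  0  0  0  0  0
10  0  1  1  1  1  1  1  1  1
 6  0  1  1  1  1  1  1  1  2
 9  0  1  2  2  2  2  2  2  2
 5  0  1  2  2  3  3  3  3  3
 8  0  1  2  2  3  3  4  4  4
 8  0  1  2  2  3  3  4  5  5
 6  0  1  2  2  3  3  4  5  6
 6  0  1  2  2  3  3  4  5  6
dp[9][8] = 6. One LCS (by backtracking along matches): 10, 9, 5, 8, 8, 6.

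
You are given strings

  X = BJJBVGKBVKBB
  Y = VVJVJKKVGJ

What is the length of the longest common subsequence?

Pick J (X #2, Y #3) → J (X #3, Y #5) → V (X #5, Y #8) → G (X #6, Y #9); all 4 characters appear in both, in order. Since dp[12][10] = 4, nothing longer is possible.

4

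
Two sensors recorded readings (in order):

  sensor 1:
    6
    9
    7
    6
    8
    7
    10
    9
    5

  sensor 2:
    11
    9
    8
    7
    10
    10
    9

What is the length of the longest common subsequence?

5

Let dp[i][j] be the LCS length of the first i values of sensor 1 and the first j values of sensor 2. dp[i][j] = dp[i-1][j-1]+1 when the i-th and j-th values match, else max(dp[i-1][j], dp[i][j-1]).
    · 11  9  8  7 10 10  9
 ·  0  0  0  0  0  0  0  0
 6  0  0  0  0  0  0  0  0
 9  0  0  1  1  1  1  1  1
 7  0  0  1  1  2  2  2  2
 6  0  0  1  1  2  2  2  2
 8  0  0  1  2  2  2  2  2
 7  0  0  1  2  3  3  3  3
10  0  0  1  2  3  4  4  4
 9  0  0  1  2  3  4  4  5
 5  0  0  1  2  3  4  4  5
dp[9][7] = 5. One LCS (by backtracking along matches): 9, 8, 7, 10, 9.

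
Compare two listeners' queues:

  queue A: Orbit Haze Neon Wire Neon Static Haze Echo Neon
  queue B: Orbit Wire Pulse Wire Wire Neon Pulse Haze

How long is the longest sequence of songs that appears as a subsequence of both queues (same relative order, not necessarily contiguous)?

4

Match Orbit at queue A[1]=queue B[1], then Wire at queue A[4]=queue B[5], then Neon at queue A[5]=queue B[6], then Haze at queue A[7]=queue B[8] — 4 songs in the same relative order in both. The LCS DP gives dp[9][8] = 4, so this is optimal.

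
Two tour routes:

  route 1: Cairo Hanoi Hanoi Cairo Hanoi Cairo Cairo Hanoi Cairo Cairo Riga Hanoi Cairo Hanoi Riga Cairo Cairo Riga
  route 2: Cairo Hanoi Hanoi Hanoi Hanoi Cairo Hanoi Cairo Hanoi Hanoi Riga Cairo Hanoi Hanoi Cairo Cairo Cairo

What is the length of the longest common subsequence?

Taking Cairo [1,1], then Hanoi [2,4], then Hanoi [3,5], then Cairo [4,6], then Hanoi [5,7], then Cairo [6,8], then Cairo [7,12], then Hanoi [8,13], then Hanoi [12,14], then Cairo [13,15], then Cairo [16,16], then Cairo [17,17] gives a common subsequence of length 12. Since dp[18][17] = 12, nothing longer is possible.

12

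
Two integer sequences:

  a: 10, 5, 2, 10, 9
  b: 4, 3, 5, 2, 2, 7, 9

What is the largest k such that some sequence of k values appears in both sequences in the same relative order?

Pick 5 at a[2]=b[3]; then 2 at a[3]=b[5]; then 9 at a[5]=b[7]; all 3 values appear in both, in order. dp[5][7] = 3 confirms this is the maximum.

3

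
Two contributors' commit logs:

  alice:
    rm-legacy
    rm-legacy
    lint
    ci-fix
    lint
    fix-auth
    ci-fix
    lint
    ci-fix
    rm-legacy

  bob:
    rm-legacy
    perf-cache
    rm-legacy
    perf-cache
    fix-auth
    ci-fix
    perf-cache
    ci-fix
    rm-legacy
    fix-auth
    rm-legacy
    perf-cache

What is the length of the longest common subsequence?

One common subsequence of length 6: rm-legacy (alice #1, bob #1); then rm-legacy (alice #2, bob #3); then fix-auth (alice #6, bob #5); then ci-fix (alice #7, bob #6); then ci-fix (alice #9, bob #8); then rm-legacy (alice #10, bob #11). Since dp[10][12] = 6, nothing longer is possible.

6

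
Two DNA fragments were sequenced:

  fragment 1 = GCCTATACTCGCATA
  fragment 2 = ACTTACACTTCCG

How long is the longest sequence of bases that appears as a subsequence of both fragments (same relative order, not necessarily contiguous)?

8

Match C [2,2] → T [4,4] → A [5,5] → A [7,7] → C [8,8] → T [9,10] → C [10,12] → G [11,13] — 8 bases in the same relative order in both. The LCS DP gives dp[15][13] = 8, so this is optimal.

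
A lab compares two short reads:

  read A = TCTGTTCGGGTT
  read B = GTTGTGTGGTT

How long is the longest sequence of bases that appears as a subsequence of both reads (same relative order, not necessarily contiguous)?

9

Let dp[i][j] be the LCS length of the first i bases of read A and the first j bases of read B. dp[i][j] = dp[i-1][j-1]+1 when the i-th and j-th bases match, else max(dp[i-1][j], dp[i][j-1]).
    ·  G  T  T  G  T  G  T  G  G  T  T
 ·  0  0  0  0  0  0  0  0  0  0  0  0
 T  0  0  1  1  1  1  1  1  1  1  1  1
 C  0  0  1  1  1  1  1  1  1  1  1  1
 T  0  0  1  2  2  2  2  2  2  2  2  2
 G  0  1  1  2  3  3  3  3  3  3  3  3
 T  0  1  2  2  3  4  4  4  4  4  4  4
 T  0  1  2  3  3  4  4  5  5  5  5  5
 C  0  1  2  3  3  4  4  5  5  5  5  5
 G  0  1  2  3  4  4  5  5  6  6  6  6
 G  0  1  2  3  4  4  5  5  6  7  7  7
 G  0  1  2  3  4  4  5  5  6  7  7  7
 T  0  1  2  3  4  5  5  6  6  7  8  8
 T  0  1  2  3  4  5  5  6  6  7  8  9
dp[12][11] = 9. One LCS (by backtracking along matches): TTGTTGGTT.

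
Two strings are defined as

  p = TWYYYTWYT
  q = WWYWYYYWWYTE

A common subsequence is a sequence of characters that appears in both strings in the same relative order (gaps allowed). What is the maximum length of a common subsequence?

7

Pick W (p #2, q #4), then Y (p #3, q #5), then Y (p #4, q #6), then Y (p #5, q #7), then W (p #7, q #9), then Y (p #8, q #10), then T (p #9, q #11); all 7 characters appear in both, in order, and the DP table's final entry dp[9][12] is also 7, so no common subsequence is longer.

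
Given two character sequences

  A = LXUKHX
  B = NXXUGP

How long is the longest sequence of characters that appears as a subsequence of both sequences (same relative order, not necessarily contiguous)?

2

Let dp[i][j] be the LCS length of the first i characters of A and the first j characters of B. dp[i][j] = dp[i-1][j-1]+1 when the i-th and j-th characters match, else max(dp[i-1][j], dp[i][j-1]).
    ·  N  X  X  U  G  P
 ·  0  0  0  0  0  0  0
 L  0  0  0  0  0  0  0
 X  0  0  1  1  1  1  1
 U  0  0  1  1  2  2  2
 K  0  0  1  1  2  2  2
 H  0  0  1  1  2  2  2
 X  0  0  1  2  2  2  2
dp[6][6] = 2. One LCS (by backtracking along matches): XU.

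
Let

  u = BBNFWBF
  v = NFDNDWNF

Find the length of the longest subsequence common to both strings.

4

Match N [3,1], F [4,2], W [5,6], F [7,8] — 4 characters in the same relative order in both. Since dp[7][8] = 4, nothing longer is possible.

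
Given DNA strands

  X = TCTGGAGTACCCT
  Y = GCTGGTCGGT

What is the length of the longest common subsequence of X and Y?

7

Pick C (X #2, Y #2); then T (X #3, Y #3); then G (X #5, Y #4); then G (X #7, Y #5); then T (X #8, Y #6); then C (X #10, Y #7); then T (X #13, Y #10); all 7 bases appear in both, in order. The LCS DP gives dp[13][10] = 7, so this is optimal.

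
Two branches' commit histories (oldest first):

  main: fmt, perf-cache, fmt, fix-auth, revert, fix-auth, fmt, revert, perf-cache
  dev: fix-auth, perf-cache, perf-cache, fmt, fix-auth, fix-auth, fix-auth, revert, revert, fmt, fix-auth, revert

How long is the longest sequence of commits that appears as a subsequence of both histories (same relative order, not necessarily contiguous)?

6

One common subsequence of length 6: perf-cache [2,3], fmt [3,4], fix-auth [4,7], revert [5,9], fix-auth [6,11], revert [8,12]. The LCS DP gives dp[9][12] = 6, so this is optimal.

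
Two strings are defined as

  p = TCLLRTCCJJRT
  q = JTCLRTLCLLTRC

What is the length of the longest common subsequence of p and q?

7

Match T at p[1]=q[2]; then C at p[2]=q[3]; then L at p[4]=q[4]; then R at p[5]=q[5]; then T at p[6]=q[6]; then C at p[7]=q[8]; then C at p[8]=q[13] — 7 characters in the same relative order in both. The LCS DP gives dp[12][13] = 7, so this is optimal.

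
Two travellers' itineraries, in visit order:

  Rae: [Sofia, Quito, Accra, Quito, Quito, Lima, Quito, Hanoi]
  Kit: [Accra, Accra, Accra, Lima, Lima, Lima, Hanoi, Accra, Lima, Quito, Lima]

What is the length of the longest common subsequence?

3

Match Accra [3,8] → Quito [5,10] → Lima [6,11] — 3 stops in the same relative order in both, and the DP table's final entry dp[8][11] is also 3, so no common subsequence is longer.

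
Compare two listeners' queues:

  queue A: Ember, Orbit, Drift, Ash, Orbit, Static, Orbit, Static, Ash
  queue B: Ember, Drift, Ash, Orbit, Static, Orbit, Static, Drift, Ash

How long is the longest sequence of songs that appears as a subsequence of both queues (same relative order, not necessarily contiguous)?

8

One common subsequence of length 8: Ember at queue A[1]=queue B[1], then Drift at queue A[3]=queue B[2], then Ash at queue A[4]=queue B[3], then Orbit at queue A[5]=queue B[4], then Static at queue A[6]=queue B[5], then Orbit at queue A[7]=queue B[6], then Static at queue A[8]=queue B[7], then Ash at queue A[9]=queue B[9]. The LCS DP gives dp[9][9] = 8, so this is optimal.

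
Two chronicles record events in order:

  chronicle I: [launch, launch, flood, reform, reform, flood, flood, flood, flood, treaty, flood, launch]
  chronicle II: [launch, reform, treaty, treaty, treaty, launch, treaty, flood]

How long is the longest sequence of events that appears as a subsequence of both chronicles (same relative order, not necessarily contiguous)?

4

Pick launch at chronicle I[1]=chronicle II[1] → launch at chronicle I[2]=chronicle II[6] → treaty at chronicle I[10]=chronicle II[7] → flood at chronicle I[11]=chronicle II[8]; all 4 events appear in both, in order. Since dp[12][8] = 4, nothing longer is possible.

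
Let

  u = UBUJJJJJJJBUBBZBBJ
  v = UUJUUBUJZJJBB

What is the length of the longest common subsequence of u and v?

8

Taking U [1,5], then B [2,6], then U [3,7], then J [4,8], then J [9,10], then J [10,11], then B [16,12], then B [17,13] gives a common subsequence of length 8. Since dp[18][13] = 8, nothing longer is possible.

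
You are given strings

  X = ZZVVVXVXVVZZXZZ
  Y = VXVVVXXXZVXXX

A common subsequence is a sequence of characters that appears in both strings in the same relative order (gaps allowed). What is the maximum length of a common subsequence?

7

Match V (X #3, Y #3); then V (X #4, Y #4); then V (X #5, Y #5); then X (X #6, Y #8); then V (X #7, Y #10); then X (X #8, Y #12); then X (X #13, Y #13) — 7 characters in the same relative order in both. dp[15][13] = 7 confirms this is the maximum.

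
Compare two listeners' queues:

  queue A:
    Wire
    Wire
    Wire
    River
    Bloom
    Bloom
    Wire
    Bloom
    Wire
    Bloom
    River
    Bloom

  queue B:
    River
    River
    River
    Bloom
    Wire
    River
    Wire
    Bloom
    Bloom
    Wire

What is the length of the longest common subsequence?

6

One common subsequence of length 6: River at queue A[4]=queue B[3] → Bloom at queue A[6]=queue B[4] → Wire at queue A[7]=queue B[5] → Wire at queue A[9]=queue B[7] → Bloom at queue A[10]=queue B[8] → Bloom at queue A[12]=queue B[9], and the DP table's final entry dp[12][10] is also 6, so no common subsequence is longer.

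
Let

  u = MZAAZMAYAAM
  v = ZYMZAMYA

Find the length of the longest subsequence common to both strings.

One common subsequence of length 6: M (u #1, v #3) → Z (u #2, v #4) → A (u #4, v #5) → M (u #6, v #6) → Y (u #8, v #7) → A (u #10, v #8). dp[11][8] = 6 confirms this is the maximum.

6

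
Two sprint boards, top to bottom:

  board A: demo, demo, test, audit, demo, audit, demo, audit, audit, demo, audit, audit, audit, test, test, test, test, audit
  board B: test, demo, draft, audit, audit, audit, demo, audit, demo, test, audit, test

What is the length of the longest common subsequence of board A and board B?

Taking test at board A[3]=board B[1], demo at board A[5]=board B[2], audit at board A[6]=board B[4], audit at board A[8]=board B[5], audit at board A[9]=board B[6], demo at board A[10]=board B[7], audit at board A[11]=board B[8], audit at board A[13]=board B[11], test at board A[17]=board B[12] gives a common subsequence of length 9. The LCS DP gives dp[18][12] = 9, so this is optimal.

9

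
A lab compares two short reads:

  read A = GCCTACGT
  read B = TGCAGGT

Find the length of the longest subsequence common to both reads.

5

Let dp[i][j] be the LCS length of the first i bases of read A and the first j bases of read B. dp[i][j] = dp[i-1][j-1]+1 when the i-th and j-th bases match, else max(dp[i-1][j], dp[i][j-1]).
    ·  T  G  C  A  G  G  T
 ·  0  0  0  0  0  0  0  0
 G  0  0  1  1  1  1  1  1
 C  0  0  1  2  2  2  2  2
 C  0  0  1  2  2  2  2  2
 T  0  1  1  2  2  2  2  3
 A  0  1  1  2  3  3  3  3
 C  0  1  1  2  3  3  3  3
 G  0  1  2  2  3  4  4  4
 T  0  1  2  2  3  4  4  5
dp[8][7] = 5. One LCS (by backtracking along matches): GCAGT.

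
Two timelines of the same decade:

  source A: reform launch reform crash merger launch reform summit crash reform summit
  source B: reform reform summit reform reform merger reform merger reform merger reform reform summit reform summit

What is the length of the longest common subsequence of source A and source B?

7

Pick reform at source A[1]=source B[7], then reform at source A[3]=source B[9], then merger at source A[5]=source B[10], then reform at source A[7]=source B[12], then summit at source A[8]=source B[13], then reform at source A[10]=source B[14], then summit at source A[11]=source B[15]; all 7 events appear in both, in order. The LCS DP gives dp[11][15] = 7, so this is optimal.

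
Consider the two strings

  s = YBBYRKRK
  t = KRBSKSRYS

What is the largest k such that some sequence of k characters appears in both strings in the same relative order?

3

Let dp[i][j] be the LCS length of the first i characters of s and the first j characters of t. dp[i][j] = dp[i-1][j-1]+1 when the i-th and j-th characters match, else max(dp[i-1][j], dp[i][j-1]).
    ·  K  R  B  S  K  S  R  Y  S
 ·  0  0  0  0  0  0  0  0  0  0
 Y  0  0  0  0  0  0  0  0  1  1
 B  0  0  0  1  1  1  1  1  1  1
 B  0  0  0  1  1  1  1  1  1  1
 Y  0  0  0  1  1  1  1  1  2  2
 R  0  0  1  1  1  1  1  2  2  2
 K  0  1  1  1  1  2  2  2  2  2
 R  0  1  2  2  2  2  2  3  3  3
 K  0  1  2  2  2  3  3  3  3  3
dp[8][9] = 3. One LCS (by backtracking along matches): BKR.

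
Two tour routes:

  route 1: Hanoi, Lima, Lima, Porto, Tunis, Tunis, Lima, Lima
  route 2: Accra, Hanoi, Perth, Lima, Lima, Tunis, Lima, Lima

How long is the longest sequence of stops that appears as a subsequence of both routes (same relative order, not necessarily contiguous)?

6

Pick Hanoi (route 1 #1, route 2 #2) → Lima (route 1 #2, route 2 #4) → Lima (route 1 #3, route 2 #5) → Tunis (route 1 #6, route 2 #6) → Lima (route 1 #7, route 2 #7) → Lima (route 1 #8, route 2 #8); all 6 stops appear in both, in order. dp[8][8] = 6 confirms this is the maximum.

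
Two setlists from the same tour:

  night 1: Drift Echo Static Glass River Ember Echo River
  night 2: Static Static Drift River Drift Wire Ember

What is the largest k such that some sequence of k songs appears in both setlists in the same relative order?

3

Match Drift at night 1[1]=night 2[3], then River at night 1[5]=night 2[4], then Ember at night 1[6]=night 2[7] — 3 songs in the same relative order in both. Since dp[8][7] = 3, nothing longer is possible.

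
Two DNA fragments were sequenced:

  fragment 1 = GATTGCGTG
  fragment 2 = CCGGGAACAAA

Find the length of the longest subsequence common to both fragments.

Let dp[i][j] be the LCS length of the first i bases of fragment 1 and the first j bases of fragment 2. dp[i][j] = dp[i-1][j-1]+1 when the i-th and j-th bases match, else max(dp[i-1][j], dp[i][j-1]).
    ·  C  C  G  G  G  A  A  C  A  A  A
 ·  0  0  0  0  0  0  0  0  0  0  0  0
 G  0  0  0  1  1  1  1  1  1  1  1  1
 A  0  0  0  1  1  1  2  2  2  2  2  2
 T  0  0  0  1  1  1  2  2  2  2  2  2
 T  0  0  0  1  1  1  2  2  2  2  2  2
 G  0  0  0  1  2  2  2  2  2  2  2  2
 C  0  1  1  1  2  2  2  2  3  3  3  3
 G  0  1  1  2  2  3  3  3  3  3  3  3
 T  0  1  1  2  2  3  3  3  3  3  3  3
 G  0  1  1  2  3  3  3  3  3  3  3  3
dp[9][11] = 3. One LCS (by backtracking along matches): GAC.

3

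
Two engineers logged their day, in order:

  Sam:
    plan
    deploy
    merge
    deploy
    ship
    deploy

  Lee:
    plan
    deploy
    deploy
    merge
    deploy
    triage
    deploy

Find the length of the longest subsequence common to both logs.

5

Match plan [1,1], then deploy [2,3], then merge [3,4], then deploy [4,5], then deploy [6,7] — 5 tasks in the same relative order in both. dp[6][7] = 5 confirms this is the maximum.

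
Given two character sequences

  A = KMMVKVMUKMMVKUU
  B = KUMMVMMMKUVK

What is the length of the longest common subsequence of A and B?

9

One common subsequence of length 9: K [1,1] → M [2,3] → M [3,4] → V [6,5] → M [7,6] → M [10,7] → M [11,8] → V [12,11] → K [13,12]. Since dp[15][12] = 9, nothing longer is possible.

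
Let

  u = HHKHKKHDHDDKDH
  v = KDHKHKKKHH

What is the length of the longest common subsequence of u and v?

Let dp[i][j] be the LCS length of the first i characters of u and the first j characters of v. dp[i][j] = dp[i-1][j-1]+1 when the i-th and j-th characters match, else max(dp[i-1][j], dp[i][j-1]).
    ·  K  D  H  K  H  K  K  K  H  H
 ·  0  0  0  0  0  0  0  0  0  0  0
 H  0  0  0  1  1  1  1  1  1  1  1
 H  0  0  0  1  1  2  2  2  2  2  2
 K  0  1  1  1  2  2  3  3  3  3  3
 H  0  1  1  2  2  3  3  3  3  4  4
 K  0  1  1  2  3  3  4  4  4  4  4
 K  0  1  1  2  3  3  4  5  5  5  5
 H  0  1  1  2  3  4  4  5  5  6  6
 D  0  1  2  2  3  4  4  5  5  6  6
 H  0  1  2  3  3  4  4  5  5  6  7
 D  0  1  2  3  3  4  4  5  5  6  7
 D  0  1  2  3  3  4  4  5  5  6  7
 K  0  1  2  3  4  4  5  5  6  6  7
 D  0  1  2  3  4  4  5  5  6  6  7
 H  0  1  2  3  4  5  5  5  6  7  7
dp[14][10] = 7. One LCS (by backtracking along matches): HHKKKHH.

7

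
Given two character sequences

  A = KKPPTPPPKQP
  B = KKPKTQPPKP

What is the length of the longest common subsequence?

8

Let dp[i][j] be the LCS length of the first i characters of A and the first j characters of B. dp[i][j] = dp[i-1][j-1]+1 when the i-th and j-th characters match, else max(dp[i-1][j], dp[i][j-1]).
    ·  K  K  P  K  T  Q  P  P  K  P
 ·  0  0  0  0  0  0  0  0  0  0  0
 K  0  1  1  1  1  1  1  1  1  1  1
 K  0  1  2  2  2  2  2  2  2  2  2
 P  0  1  2  3  3  3  3  3  3  3  3
 P  0  1  2  3  3  3  3  4  4  4  4
 T  0  1  2  3  3  4  4  4  4  4  4
 P  0  1  2  3  3  4  4  5  5  5  5
 P  0  1  2  3  3  4  4  5  6  6  6
 P  0  1  2  3  3  4  4  5  6  6  7
 K  0  1  2  3  4  4  4  5  6  7  7
 Q  0  1  2  3  4  4  5  5  6  7  7
 P  0  1  2  3  4  4  5  6  6  7  8
dp[11][10] = 8. One LCS (by backtracking along matches): KKPTPPKP.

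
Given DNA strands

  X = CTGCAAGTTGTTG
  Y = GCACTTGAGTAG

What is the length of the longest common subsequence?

8

Match G at X[3]=Y[1], C at X[4]=Y[2], A at X[5]=Y[3], T at X[8]=Y[5], T at X[9]=Y[6], G at X[10]=Y[9], T at X[11]=Y[10], G at X[13]=Y[12] — 8 bases in the same relative order in both, and the DP table's final entry dp[13][12] is also 8, so no common subsequence is longer.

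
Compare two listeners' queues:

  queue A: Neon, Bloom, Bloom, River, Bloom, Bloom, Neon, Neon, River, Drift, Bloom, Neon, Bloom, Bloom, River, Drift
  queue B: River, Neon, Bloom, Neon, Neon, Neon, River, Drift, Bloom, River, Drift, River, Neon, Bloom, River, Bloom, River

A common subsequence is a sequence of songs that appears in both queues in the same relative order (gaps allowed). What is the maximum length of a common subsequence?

Taking Neon [1,2], then Bloom [2,3], then Neon [7,5], then Neon [8,6], then River [9,7], then Drift [10,8], then Bloom [11,9], then Neon [12,13], then Bloom [13,14], then Bloom [14,16], then River [15,17] gives a common subsequence of length 11. dp[16][17] = 11 confirms this is the maximum.

11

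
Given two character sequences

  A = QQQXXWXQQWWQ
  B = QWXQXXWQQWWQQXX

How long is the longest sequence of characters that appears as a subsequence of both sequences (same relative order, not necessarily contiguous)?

10

Taking Q (A #1, B #1), Q (A #3, B #4), X (A #4, B #5), X (A #5, B #6), W (A #6, B #7), Q (A #8, B #8), Q (A #9, B #9), W (A #10, B #10), W (A #11, B #11), Q (A #12, B #13) gives a common subsequence of length 10. Since dp[12][15] = 10, nothing longer is possible.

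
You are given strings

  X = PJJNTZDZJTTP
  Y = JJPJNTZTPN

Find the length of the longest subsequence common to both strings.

Match P at X[1]=Y[3]; then J at X[3]=Y[4]; then N at X[4]=Y[5]; then T at X[5]=Y[6]; then Z at X[8]=Y[7]; then T at X[11]=Y[8]; then P at X[12]=Y[9] — 7 characters in the same relative order in both. Since dp[12][10] = 7, nothing longer is possible.

7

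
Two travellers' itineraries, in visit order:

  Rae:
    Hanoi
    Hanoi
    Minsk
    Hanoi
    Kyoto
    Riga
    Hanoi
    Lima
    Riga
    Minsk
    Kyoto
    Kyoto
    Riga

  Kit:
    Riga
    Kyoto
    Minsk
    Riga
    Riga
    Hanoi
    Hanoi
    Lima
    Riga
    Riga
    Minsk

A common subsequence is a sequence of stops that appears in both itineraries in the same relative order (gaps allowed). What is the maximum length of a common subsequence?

6

Match Minsk (Rae #3, Kit #3), then Hanoi (Rae #4, Kit #6), then Hanoi (Rae #7, Kit #7), then Lima (Rae #8, Kit #8), then Riga (Rae #9, Kit #10), then Minsk (Rae #10, Kit #11) — 6 stops in the same relative order in both. Since dp[13][11] = 6, nothing longer is possible.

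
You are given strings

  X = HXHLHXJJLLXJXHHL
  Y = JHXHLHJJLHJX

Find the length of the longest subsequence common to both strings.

10

Pick H [1,2]; then X [2,3]; then H [3,4]; then L [4,5]; then H [5,6]; then J [7,7]; then J [8,8]; then L [9,9]; then J [12,11]; then X [13,12]; all 10 characters appear in both, in order. dp[16][12] = 10 confirms this is the maximum.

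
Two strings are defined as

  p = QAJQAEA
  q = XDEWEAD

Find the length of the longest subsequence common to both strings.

Let dp[i][j] be the LCS length of the first i characters of p and the first j characters of q. dp[i][j] = dp[i-1][j-1]+1 when the i-th and j-th characters match, else max(dp[i-1][j], dp[i][j-1]).
    ·  X  D  E  W  E  A  D
 ·  0  0  0  0  0  0  0  0
 Q  0  0  0  0  0  0  0  0
 A  0  0  0  0  0  0  1  1
 J  0  0  0  0  0  0  1  1
 Q  0  0  0  0  0  0  1  1
 A  0  0  0  0  0  0  1  1
 E  0  0  0  1  1  1  1  1
 A  0  0  0  1  1  1  2  2
dp[7][7] = 2. One LCS (by backtracking along matches): EA.

2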